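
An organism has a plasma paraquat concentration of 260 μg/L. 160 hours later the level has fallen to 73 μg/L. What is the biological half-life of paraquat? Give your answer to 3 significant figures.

A/A₀ = 73/260 ≈ 0.28077.
n = log₂(3.5616) ≈ 1.8325 half-lives elapsed in 160 hours.
t½ = 160/1.8325 ≈ 87.31 hours.

87.3 hours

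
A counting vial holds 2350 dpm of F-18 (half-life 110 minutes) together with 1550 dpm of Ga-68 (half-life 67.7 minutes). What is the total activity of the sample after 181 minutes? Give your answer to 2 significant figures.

F-18: 2350 × (1/2)^(181/110) = 2350 × (1/2)^1.6455 ≈ 751.17 dpm.
Ga-68: 1550 × (1/2)^(181/67.7) = 1550 × (1/2)^2.6736 ≈ 242.95 dpm.
Total = 751.17 + 242.95 ≈ 994.11 dpm.

990 dpm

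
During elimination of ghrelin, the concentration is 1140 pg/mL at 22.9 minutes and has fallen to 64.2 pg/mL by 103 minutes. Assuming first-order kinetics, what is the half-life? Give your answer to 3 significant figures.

19.3 minutes

Over Δt = 103 − 22.9 = 80.1 minutes, the level fell by a factor of 1140/64.2 ≈ 17.757.
n = log₂(17.757) ≈ 4.1503 half-lives, so t½ = 80.1/4.1503 ≈ 19.3 minutes.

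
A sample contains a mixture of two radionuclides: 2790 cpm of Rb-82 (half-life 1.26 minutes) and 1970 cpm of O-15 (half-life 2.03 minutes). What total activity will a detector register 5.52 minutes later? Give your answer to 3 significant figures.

Rb-82: 2790 × (1/2)^(5.52/1.26) = 2790 × (1/2)^4.381 ≈ 133.91 cpm.
O-15: 1970 × (1/2)^(5.52/2.03) = 1970 × (1/2)^2.7192 ≈ 299.16 cpm.
Total = 133.91 + 299.16 ≈ 433.07 cpm.

433 cpm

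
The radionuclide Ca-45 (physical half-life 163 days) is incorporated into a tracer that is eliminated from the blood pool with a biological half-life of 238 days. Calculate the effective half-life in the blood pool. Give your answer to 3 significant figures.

96.7 days

1/t_eff = 1/t_phys + 1/t_biol = 1/163 + 1/238 = 0.010337 per day.
t_eff = 163 × 238 / (163 + 238) ≈ 96.743 days.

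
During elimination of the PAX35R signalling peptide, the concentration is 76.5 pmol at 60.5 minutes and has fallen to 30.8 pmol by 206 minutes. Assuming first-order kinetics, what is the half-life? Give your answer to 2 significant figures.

110 minutes

Over Δt = 206 − 60.5 = 145.5 minutes, the level fell by a factor of 76.5/30.8 ≈ 2.4838.
n = log₂(2.4838) ≈ 1.3125 half-lives, so t½ = 145.5/1.3125 ≈ 110.85 minutes.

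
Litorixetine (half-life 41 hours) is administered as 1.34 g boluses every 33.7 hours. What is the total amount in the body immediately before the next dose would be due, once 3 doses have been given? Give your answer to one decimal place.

The 3 doses were given 101.1, 67.4, 33.7 hours ago.
Total = 1.34·(1/2)^(101.1/41) + 1.34·(1/2)^(67.4/41) + 1.34·(1/2)^(33.7/41)
      = 0.24255 + 0.42879 + 0.75801 ≈ 1.4293 g.

1.4 g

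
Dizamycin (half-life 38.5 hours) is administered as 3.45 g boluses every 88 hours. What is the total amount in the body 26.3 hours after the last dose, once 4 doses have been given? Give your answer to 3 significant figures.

The 4 doses were given 290.3, 202.3, 114.3, 26.3 hours ago.
Total = 3.45·(1/2)^(290.3/38.5) + 3.45·(1/2)^(202.3/38.5) + 3.45·(1/2)^(114.3/38.5) + 3.45·(1/2)^(26.3/38.5)
      = 0.018534 + 0.090374 + 0.44067 + 2.1487 ≈ 2.6983 g.

2.70 g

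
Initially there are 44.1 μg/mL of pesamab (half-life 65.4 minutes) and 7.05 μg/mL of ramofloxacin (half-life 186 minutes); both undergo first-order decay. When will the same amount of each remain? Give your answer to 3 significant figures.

Set 44.1·(1/2)^(t/65.4) = 7.05·(1/2)^(t/186).
Taking log₂: log₂(44.1/7.05) = t·(1/65.4 − 1/186).
log₂(6.2553) = 2.6451; 1/65.4 − 1/186 = 0.0099142.
t = 2.6451 / 0.0099142 ≈ 266.8 minutes.

267 minutes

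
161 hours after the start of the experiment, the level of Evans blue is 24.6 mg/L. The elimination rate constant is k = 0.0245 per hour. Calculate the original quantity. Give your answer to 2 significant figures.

t½ = ln 2 / k = 0.69315 / 0.0245 ≈ 28.292 hours.
Number of half-lives elapsed: n = 161/28.292 ≈ 5.6907.
A₀ = A × 2^n = 24.6 × 2^5.6907 = 24.6 × 51.651 ≈ 1270.6 mg/L.

1300 mg/L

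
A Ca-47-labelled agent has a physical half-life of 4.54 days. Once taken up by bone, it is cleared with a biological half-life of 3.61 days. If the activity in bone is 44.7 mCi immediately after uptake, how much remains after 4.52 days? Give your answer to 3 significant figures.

9.41 mCi

1/t_eff = 1/t_phys + 1/t_biol = 1/4.54 + 1/3.61 = 0.49727 per day.
t_eff = 4.54 × 3.61 / (4.54 + 3.61) ≈ 2.011 days.
Remaining = 44.7 × (1/2)^(4.52/2.011) = 44.7 × (1/2)^2.2477 ≈ 9.4122 mCi.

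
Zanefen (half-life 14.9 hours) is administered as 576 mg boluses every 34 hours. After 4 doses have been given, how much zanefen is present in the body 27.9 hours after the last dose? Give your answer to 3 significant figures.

198 mg

The 4 doses were given 129.9, 95.9, 61.9, 27.9 hours ago.
Total = 576·(1/2)^(129.9/14.9) + 576·(1/2)^(95.9/14.9) + 576·(1/2)^(61.9/14.9) + 576·(1/2)^(27.9/14.9)
      = 1.3677 + 6.6515 + 32.347 + 157.31 ≈ 197.67 mg.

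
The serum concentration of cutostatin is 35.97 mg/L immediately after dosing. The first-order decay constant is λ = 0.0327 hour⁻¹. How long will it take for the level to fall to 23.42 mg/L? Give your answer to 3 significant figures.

13.1 hours

t½ = ln 2 / λ = 0.69315 / 0.0327 ≈ 21.197 hours.
Fraction remaining = 23.42/35.97 ≈ 0.6511.
n = log₂(35.97/23.42) = ln(1.5359)/ln 2 ≈ 0.61905 half-lives.
t = n × t½ = 0.61905 × 21.197 ≈ 13.122 hours.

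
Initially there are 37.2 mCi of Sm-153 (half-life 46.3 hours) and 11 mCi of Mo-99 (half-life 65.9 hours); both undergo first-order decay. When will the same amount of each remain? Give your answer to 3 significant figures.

274 hours

Set 37.2·(1/2)^(t/46.3) = 11·(1/2)^(t/65.9).
Taking log₂: log₂(37.2/11) = t·(1/46.3 − 1/65.9).
log₂(3.3818) = 1.7578; 1/46.3 − 1/65.9 = 0.0064238.
t = 1.7578 / 0.0064238 ≈ 273.64 hours.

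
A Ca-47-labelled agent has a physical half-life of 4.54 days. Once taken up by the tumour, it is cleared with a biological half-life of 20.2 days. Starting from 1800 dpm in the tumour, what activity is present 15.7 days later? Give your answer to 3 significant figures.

1/t_eff = 1/t_phys + 1/t_biol = 1/4.54 + 1/20.2 = 0.26977 per day.
t_eff = 4.54 × 20.2 / (4.54 + 20.2) ≈ 3.7069 days.
Remaining = 1800 × (1/2)^(15.7/3.7069) = 1800 × (1/2)^4.2354 ≈ 95.565 dpm.

95.6 dpm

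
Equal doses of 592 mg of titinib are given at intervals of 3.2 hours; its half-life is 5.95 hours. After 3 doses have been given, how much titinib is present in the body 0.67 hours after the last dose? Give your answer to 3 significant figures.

1180 mg

The 3 doses were given 7.07, 3.87, 0.67 hours ago.
Total = 592·(1/2)^(7.07/5.95) + 592·(1/2)^(3.87/5.95) + 592·(1/2)^(0.67/5.95)
      = 259.79 + 377.16 + 547.55 ≈ 1184.5 mg.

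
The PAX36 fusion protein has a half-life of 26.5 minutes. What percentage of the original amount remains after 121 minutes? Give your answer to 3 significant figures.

4.22%

n = 121/26.5 ≈ 4.566 half-lives.
Fraction remaining = (1/2)^4.566 ≈ 0.042217, i.e. 4.2217%.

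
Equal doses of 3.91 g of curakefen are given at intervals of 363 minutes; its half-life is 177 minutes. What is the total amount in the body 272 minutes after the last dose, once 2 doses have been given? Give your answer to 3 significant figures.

1.67 g

The 2 doses were given 635, 272 minutes ago.
Total = 3.91·(1/2)^(635/177) + 3.91·(1/2)^(272/177)
      = 0.32524 + 1.3476 ≈ 1.6729 g.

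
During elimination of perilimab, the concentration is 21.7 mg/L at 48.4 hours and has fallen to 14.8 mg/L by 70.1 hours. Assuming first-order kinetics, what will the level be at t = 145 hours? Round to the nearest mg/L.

4 mg/L

Over Δt = 70.1 − 48.4 = 21.7 hours, the level fell by a factor of 21.7/14.8 ≈ 1.4662.
n = log₂(1.4662) ≈ 0.5521 half-lives, so t½ = 21.7/0.5521 ≈ 39.305 hours.
From t = 70.1 to t = 145: 14.8 × (1/2)^((145−70.1)/39.305) ≈ 3.9501 mg/L.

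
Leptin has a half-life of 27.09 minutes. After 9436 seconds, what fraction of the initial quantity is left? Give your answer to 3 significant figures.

9436 seconds = 157.267 minutes.
n = 157.267/27.09 ≈ 5.8053 half-lives.
Fraction remaining = (1/2)^5.8053 ≈ 0.017882.

0.0179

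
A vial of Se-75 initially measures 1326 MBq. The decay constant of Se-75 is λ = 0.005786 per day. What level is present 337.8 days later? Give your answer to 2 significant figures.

190 MBq

t½ = ln 2 / λ = 0.69315 / 0.005786 ≈ 119.8 days.
Number of half-lives: n = 337.8/119.8 ≈ 2.8198.
Remaining = 1326 × (1/2)^2.8198 = 1326 × 0.14163 ≈ 187.81 MBq.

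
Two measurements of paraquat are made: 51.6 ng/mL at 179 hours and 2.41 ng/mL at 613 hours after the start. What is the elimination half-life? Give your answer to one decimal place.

Over Δt = 613 − 179 = 434 hours, the level fell by a factor of 51.6/2.41 ≈ 21.411.
n = log₂(21.411) ≈ 4.4203 half-lives, so t½ = 434/4.4203 ≈ 98.184 hours.

98.2 hours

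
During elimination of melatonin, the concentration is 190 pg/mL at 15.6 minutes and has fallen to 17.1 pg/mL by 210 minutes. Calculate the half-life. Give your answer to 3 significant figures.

56.0 minutes

Over Δt = 210 − 15.6 = 194.4 minutes, the level fell by a factor of 190/17.1 ≈ 11.111.
n = log₂(11.111) ≈ 3.4739 half-lives, so t½ = 194.4/3.4739 ≈ 55.96 minutes.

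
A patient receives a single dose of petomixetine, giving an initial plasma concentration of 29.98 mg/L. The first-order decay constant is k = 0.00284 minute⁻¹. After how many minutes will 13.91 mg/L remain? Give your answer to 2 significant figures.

270 minutes

t½ = ln 2 / k = 0.69315 / 0.00284 ≈ 244.07 minutes.
Fraction remaining = 13.91/29.98 ≈ 0.46398.
n = log₂(29.98/13.91) = ln(2.1553)/ln 2 ≈ 1.1079 half-lives.
t = n × t½ = 1.1079 × 244.07 ≈ 270.4 minutes.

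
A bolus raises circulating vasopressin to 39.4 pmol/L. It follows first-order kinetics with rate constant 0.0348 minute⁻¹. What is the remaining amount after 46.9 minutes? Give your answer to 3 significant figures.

t½ = ln 2 / λ = 0.69315 / 0.0348 ≈ 19.918 minutes.
Number of half-lives: n = 46.9/19.918 ≈ 2.3547.
Remaining = 39.4 × (1/2)^2.3547 = 39.4 × 0.19551 ≈ 7.7033 pmol/L.

7.70 pmol/L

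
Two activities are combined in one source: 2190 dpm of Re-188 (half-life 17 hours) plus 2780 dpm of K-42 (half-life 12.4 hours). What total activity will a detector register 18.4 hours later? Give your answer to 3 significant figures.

2030 dpm

Re-188: 2190 × (1/2)^(18.4/17) = 2190 × (1/2)^1.0824 ≈ 1034.2 dpm.
K-42: 2780 × (1/2)^(18.4/12.4) = 2780 × (1/2)^1.4839 ≈ 993.93 dpm.
Total = 1034.2 + 993.93 ≈ 2028.2 dpm.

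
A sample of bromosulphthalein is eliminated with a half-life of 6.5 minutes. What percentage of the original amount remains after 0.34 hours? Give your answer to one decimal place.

11.4%

0.34 hours = 20.4 minutes.
n = 20.4/6.5 ≈ 3.1385 half-lives.
Fraction remaining = (1/2)^3.1385 ≈ 0.11356, i.e. 11.356%.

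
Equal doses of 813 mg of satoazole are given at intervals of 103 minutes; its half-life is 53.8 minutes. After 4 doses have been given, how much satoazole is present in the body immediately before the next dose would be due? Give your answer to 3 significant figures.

The 4 doses were given 412, 309, 206, 103 minutes ago.
Total = 813·(1/2)^(412/53.8) + 813·(1/2)^(309/53.8) + 813·(1/2)^(206/53.8) + 813·(1/2)^(103/53.8)
      = 4.0254 + 15.175 + 57.207 + 215.66 ≈ 292.07 mg.

292 mg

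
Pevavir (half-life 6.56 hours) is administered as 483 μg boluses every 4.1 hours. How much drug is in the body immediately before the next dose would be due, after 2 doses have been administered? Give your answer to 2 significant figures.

The 2 doses were given 8.2, 4.1 hours ago.
Total = 483·(1/2)^(8.2/6.56) + 483·(1/2)^(4.1/6.56)
      = 203.08 + 313.19 ≈ 516.26 μg.

520 μg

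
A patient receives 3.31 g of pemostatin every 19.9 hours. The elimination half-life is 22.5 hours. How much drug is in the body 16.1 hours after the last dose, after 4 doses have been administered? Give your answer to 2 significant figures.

The 4 doses were given 75.8, 55.9, 36, 16.1 hours ago.
Total = 3.31·(1/2)^(75.8/22.5) + 3.31·(1/2)^(55.9/22.5) + 3.31·(1/2)^(36/22.5) + 3.31·(1/2)^(16.1/22.5)
      = 0.3204 + 0.59147 + 1.0919 + 2.0157 ≈ 4.0195 g.

4.0 g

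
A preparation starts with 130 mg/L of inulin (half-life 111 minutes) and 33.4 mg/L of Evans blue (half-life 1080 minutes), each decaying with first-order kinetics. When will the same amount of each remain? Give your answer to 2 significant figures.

Set 130·(1/2)^(t/111) = 33.4·(1/2)^(t/1080).
Taking log₂: log₂(130/33.4) = t·(1/111 − 1/1080).
log₂(3.8922) = 1.9606; 1/111 − 1/1080 = 0.0080831.
t = 1.9606 / 0.0080831 ≈ 242.55 minutes.

240 minutes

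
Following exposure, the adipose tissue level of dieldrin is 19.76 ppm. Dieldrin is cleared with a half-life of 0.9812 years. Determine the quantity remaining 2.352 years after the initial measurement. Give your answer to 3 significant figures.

Number of half-lives: n = 2.352/0.9812 ≈ 2.3971.
Remaining = 19.76 × (1/2)^2.3971 = 19.76 × 0.18985 ≈ 3.7514 ppm.

3.75 ppm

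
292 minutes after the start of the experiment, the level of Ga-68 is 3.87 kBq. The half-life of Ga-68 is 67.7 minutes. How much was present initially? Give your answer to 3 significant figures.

76.9 kBq

Number of half-lives elapsed: n = 292/67.7 ≈ 4.3131.
A₀ = A × 2^n = 3.87 × 2^4.3131 = 3.87 × 19.879 ≈ 76.93 kBq.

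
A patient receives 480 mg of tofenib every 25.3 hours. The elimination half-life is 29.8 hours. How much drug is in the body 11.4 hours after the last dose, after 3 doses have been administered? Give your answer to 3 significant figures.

The 3 doses were given 62, 36.7, 11.4 hours ago.
Total = 480·(1/2)^(62/29.8) + 480·(1/2)^(36.7/29.8) + 480·(1/2)^(11.4/29.8)
      = 113.48 + 204.41 + 368.2 ≈ 686.1 mg.

686 mg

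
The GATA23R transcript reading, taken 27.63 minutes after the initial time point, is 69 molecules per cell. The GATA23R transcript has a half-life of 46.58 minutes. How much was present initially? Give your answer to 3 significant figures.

Number of half-lives elapsed: n = 27.63/46.58 ≈ 0.59317.
A₀ = A × 2^n = 69 × 2^0.59317 = 69 × 1.5086 ≈ 104.09 molecules per cell.

104 molecules per cell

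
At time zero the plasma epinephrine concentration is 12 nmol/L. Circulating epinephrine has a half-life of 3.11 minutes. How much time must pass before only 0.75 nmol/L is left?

12.44 minutes

0.75/12 = 1/16, so 4 half-lives have elapsed.
t = 4 × 3.11 = 12.44 minutes.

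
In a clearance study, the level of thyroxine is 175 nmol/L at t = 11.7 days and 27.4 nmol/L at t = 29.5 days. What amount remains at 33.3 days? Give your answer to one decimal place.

Over Δt = 29.5 − 11.7 = 17.8 days, the level fell by a factor of 175/27.4 ≈ 6.3869.
n = log₂(6.3869) ≈ 2.6751 half-lives, so t½ = 17.8/2.6751 ≈ 6.6539 days.
From t = 29.5 to t = 33.3: 27.4 × (1/2)^((33.3−29.5)/6.6539) ≈ 18.443 nmol/L.

18.4 nmol/L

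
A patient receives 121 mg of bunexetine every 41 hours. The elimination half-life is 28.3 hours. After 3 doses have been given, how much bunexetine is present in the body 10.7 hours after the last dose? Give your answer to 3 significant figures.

The 3 doses were given 92.7, 51.7, 10.7 hours ago.
Total = 121·(1/2)^(92.7/28.3) + 121·(1/2)^(51.7/28.3) + 121·(1/2)^(10.7/28.3)
      = 12.495 + 34.107 + 93.104 ≈ 139.71 mg.

140 mg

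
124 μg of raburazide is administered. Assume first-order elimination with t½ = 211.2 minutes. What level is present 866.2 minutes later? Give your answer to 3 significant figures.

Number of half-lives: n = 866.2/211.2 ≈ 4.1013.
Remaining = 124 × (1/2)^4.1013 = 124 × 0.058261 ≈ 7.2244 μg.

7.22 μg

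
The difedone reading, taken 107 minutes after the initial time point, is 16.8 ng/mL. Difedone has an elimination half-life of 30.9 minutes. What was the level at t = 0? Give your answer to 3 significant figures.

185 ng/mL

Number of half-lives elapsed: n = 107/30.9 ≈ 3.4628.
A₀ = A × 2^n = 16.8 × 2^3.4628 = 16.8 × 11.026 ≈ 185.23 ng/mL.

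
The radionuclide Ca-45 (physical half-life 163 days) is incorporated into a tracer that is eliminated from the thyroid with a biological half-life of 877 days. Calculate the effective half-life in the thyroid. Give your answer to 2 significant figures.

1/t_eff = 1/t_phys + 1/t_biol = 1/163 + 1/877 = 0.0072752 per day.
t_eff = 163 × 877 / (163 + 877) ≈ 137.45 days.

140 days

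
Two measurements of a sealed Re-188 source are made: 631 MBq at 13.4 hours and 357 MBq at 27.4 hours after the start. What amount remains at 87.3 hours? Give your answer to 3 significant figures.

31.2 MBq

Over Δt = 27.4 − 13.4 = 14 hours, the level fell by a factor of 631/357 ≈ 1.7675.
n = log₂(1.7675) ≈ 0.82172 half-lives, so t½ = 14/0.82172 ≈ 17.038 hours.
From t = 27.4 to t = 87.3: 357 × (1/2)^((87.3−27.4)/17.038) ≈ 31.212 MBq.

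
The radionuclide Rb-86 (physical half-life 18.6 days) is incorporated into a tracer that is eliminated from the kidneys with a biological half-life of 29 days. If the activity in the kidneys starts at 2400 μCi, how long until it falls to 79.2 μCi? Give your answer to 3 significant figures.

1/t_eff = 1/t_phys + 1/t_biol = 1/18.6 + 1/29 = 0.088246 per day.
t_eff = 18.6 × 29 / (18.6 + 29) ≈ 11.332 days.
n = log₂(2400/79.2) ≈ 4.9214; t = 4.9214 × 11.332 ≈ 55.769 days.

55.8 days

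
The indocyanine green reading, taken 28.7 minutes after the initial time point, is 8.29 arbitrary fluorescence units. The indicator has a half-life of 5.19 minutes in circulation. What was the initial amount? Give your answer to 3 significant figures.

Number of half-lives elapsed: n = 28.7/5.19 ≈ 5.5299.
A₀ = A × 2^n = 8.29 × 2^5.5299 = 8.29 × 46.201 ≈ 383.01 arbitrary fluorescence units.

383 arbitrary fluorescence units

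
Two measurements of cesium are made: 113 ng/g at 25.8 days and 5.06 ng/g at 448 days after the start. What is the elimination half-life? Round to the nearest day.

94 days

Over Δt = 448 − 25.8 = 422.2 days, the level fell by a factor of 113/5.06 ≈ 22.332.
n = log₂(22.332) ≈ 4.481 half-lives, so t½ = 422.2/4.481 ≈ 94.219 days.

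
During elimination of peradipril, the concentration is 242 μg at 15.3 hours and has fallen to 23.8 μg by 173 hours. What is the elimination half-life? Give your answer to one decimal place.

47.1 hours

Over Δt = 173 − 15.3 = 157.7 hours, the level fell by a factor of 242/23.8 ≈ 10.168.
n = log₂(10.168) ≈ 3.346 half-lives, so t½ = 157.7/3.346 ≈ 47.131 hours.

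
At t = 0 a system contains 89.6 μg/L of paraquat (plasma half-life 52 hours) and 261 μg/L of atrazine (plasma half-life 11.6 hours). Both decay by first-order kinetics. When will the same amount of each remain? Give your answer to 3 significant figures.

23.0 hours

Set 89.6·(1/2)^(t/52) = 261·(1/2)^(t/11.6).
Taking log₂: log₂(89.6/261) = t·(1/52 − 1/11.6).
log₂(0.3433) = -1.5425; 1/52 − 1/11.6 = -0.066976.
t = -1.5425 / -0.066976 ≈ 23.03 hours.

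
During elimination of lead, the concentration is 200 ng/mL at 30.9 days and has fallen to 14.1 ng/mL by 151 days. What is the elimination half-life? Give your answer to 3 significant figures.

Over Δt = 151 − 30.9 = 120.1 days, the level fell by a factor of 200/14.1 ≈ 14.184.
n = log₂(14.184) ≈ 3.8262 half-lives, so t½ = 120.1/3.8262 ≈ 31.389 days.

31.4 days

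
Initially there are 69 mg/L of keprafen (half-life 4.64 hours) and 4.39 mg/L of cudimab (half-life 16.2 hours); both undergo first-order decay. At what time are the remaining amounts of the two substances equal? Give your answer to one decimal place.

25.8 hours

Set 69·(1/2)^(t/4.64) = 4.39·(1/2)^(t/16.2).
Taking log₂: log₂(69/4.39) = t·(1/4.64 − 1/16.2).
log₂(15.718) = 3.9743; 1/4.64 − 1/16.2 = 0.15379.
t = 3.9743 / 0.15379 ≈ 25.843 hours.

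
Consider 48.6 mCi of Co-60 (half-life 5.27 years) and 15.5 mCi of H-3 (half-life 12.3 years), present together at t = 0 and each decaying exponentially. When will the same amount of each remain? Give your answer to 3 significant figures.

15.2 years

Set 48.6·(1/2)^(t/5.27) = 15.5·(1/2)^(t/12.3).
Taking log₂: log₂(48.6/15.5) = t·(1/5.27 − 1/12.3).
log₂(3.1355) = 1.6487; 1/5.27 − 1/12.3 = 0.10845.
t = 1.6487 / 0.10845 ≈ 15.202 years.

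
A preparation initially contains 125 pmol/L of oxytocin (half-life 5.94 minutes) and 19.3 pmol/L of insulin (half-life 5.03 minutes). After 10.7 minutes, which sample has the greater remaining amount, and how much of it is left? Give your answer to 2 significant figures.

oxytocin, 36 pmol/L

oxytocin: 125 × (1/2)^1.8013 ≈ 35.863 pmol/L.
insulin: 19.3 × (1/2)^2.1272 ≈ 4.4177 pmol/L.
Oxytocin has more remaining, at ≈ 35.863 pmol/L.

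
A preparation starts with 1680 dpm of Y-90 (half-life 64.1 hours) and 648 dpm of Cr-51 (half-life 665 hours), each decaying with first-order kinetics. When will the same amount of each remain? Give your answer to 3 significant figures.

97.5 hours

Set 1680·(1/2)^(t/64.1) = 648·(1/2)^(t/665).
Taking log₂: log₂(1680/648) = t·(1/64.1 − 1/665).
log₂(2.5926) = 1.3744; 1/64.1 − 1/665 = 0.014097.
t = 1.3744 / 0.014097 ≈ 97.497 hours.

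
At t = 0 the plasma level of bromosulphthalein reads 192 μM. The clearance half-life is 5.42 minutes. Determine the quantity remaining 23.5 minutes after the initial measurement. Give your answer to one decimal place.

9.5 μM

Number of half-lives: n = 23.5/5.42 ≈ 4.3358.
Remaining = 192 × (1/2)^4.3358 = 192 × 0.049522 ≈ 9.5082 μM.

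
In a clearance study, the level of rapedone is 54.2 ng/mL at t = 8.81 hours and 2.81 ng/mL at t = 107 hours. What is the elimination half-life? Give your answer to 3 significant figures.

23.0 hours

Over Δt = 107 − 8.81 = 98.19 hours, the level fell by a factor of 54.2/2.81 ≈ 19.288.
n = log₂(19.288) ≈ 4.2697 half-lives, so t½ = 98.19/4.2697 ≈ 22.997 hours.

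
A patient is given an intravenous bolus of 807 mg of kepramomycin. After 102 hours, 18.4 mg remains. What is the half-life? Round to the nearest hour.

A/A₀ = 18.4/807 ≈ 0.0228.
n = log₂(43.859) ≈ 5.4548 half-lives elapsed in 102 hours.
t½ = 102/5.4548 ≈ 18.699 hours.

19 hours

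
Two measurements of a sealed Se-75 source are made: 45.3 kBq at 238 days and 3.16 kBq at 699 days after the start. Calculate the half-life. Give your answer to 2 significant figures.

Over Δt = 699 − 238 = 461 days, the level fell by a factor of 45.3/3.16 ≈ 14.335.
n = log₂(14.335) ≈ 3.8415 half-lives, so t½ = 461/3.8415 ≈ 120 days.

120 days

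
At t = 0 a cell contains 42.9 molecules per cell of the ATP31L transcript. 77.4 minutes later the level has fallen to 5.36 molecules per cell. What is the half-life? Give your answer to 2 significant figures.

A/A₀ = 5.36/42.9 ≈ 0.12494.
n = log₂(8.0037) ≈ 3.0007 half-lives elapsed in 77.4 minutes.
t½ = 77.4/3.0007 ≈ 25.794 minutes.

26 minutes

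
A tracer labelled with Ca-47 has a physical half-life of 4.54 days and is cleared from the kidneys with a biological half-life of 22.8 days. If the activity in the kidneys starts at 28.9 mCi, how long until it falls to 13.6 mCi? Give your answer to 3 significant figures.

4.12 days

1/t_eff = 1/t_phys + 1/t_biol = 1/4.54 + 1/22.8 = 0.26412 per day.
t_eff = 4.54 × 22.8 / (4.54 + 22.8) ≈ 3.7861 days.
n = log₂(28.9/13.6) ≈ 1.0875; t = 1.0875 × 3.7861 ≈ 4.1172 days.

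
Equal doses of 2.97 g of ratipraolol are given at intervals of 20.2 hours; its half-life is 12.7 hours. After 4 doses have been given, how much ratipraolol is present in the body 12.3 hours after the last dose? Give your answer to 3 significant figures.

The 4 doses were given 72.9, 52.7, 32.5, 12.3 hours ago.
Total = 2.97·(1/2)^(72.9/12.7) + 2.97·(1/2)^(52.7/12.7) + 2.97·(1/2)^(32.5/12.7) + 2.97·(1/2)^(12.3/12.7)
      = 0.055564 + 0.16734 + 0.50397 + 1.5178 ≈ 2.2447 g.

2.24 g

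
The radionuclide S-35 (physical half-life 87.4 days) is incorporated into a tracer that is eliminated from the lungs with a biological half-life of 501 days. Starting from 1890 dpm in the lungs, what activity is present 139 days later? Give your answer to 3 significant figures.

518 dpm

1/t_eff = 1/t_phys + 1/t_biol = 1/87.4 + 1/501 = 0.013438 per day.
t_eff = 87.4 × 501 / (87.4 + 501) ≈ 74.418 days.
Remaining = 1890 × (1/2)^(139/74.418) = 1890 × (1/2)^1.8678 ≈ 517.83 dpm.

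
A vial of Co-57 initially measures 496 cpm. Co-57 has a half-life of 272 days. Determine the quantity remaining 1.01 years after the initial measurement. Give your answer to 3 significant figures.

194 cpm

Convert the elapsed time: 1.01 years = 368.65 days.
Number of half-lives: n = 368.65/272 ≈ 1.3553.
Remaining = 496 × (1/2)^1.3553 = 496 × 0.39085 ≈ 193.86 cpm.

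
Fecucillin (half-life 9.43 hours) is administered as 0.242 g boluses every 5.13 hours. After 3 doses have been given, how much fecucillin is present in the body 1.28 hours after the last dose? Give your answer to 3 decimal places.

The 3 doses were given 11.54, 6.41, 1.28 hours ago.
Total = 0.242·(1/2)^(11.54/9.43) + 0.242·(1/2)^(6.41/9.43) + 0.242·(1/2)^(1.28/9.43)
      = 0.10362 + 0.15107 + 0.22027 ≈ 0.47496 g.

0.475 g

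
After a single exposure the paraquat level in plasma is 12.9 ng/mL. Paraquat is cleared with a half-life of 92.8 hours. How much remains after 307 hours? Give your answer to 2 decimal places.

Number of half-lives: n = 307/92.8 ≈ 3.3082.
Remaining = 12.9 × (1/2)^3.3082 = 12.9 × 0.10096 ≈ 1.3023 ng/mL.

1.30 ng/mL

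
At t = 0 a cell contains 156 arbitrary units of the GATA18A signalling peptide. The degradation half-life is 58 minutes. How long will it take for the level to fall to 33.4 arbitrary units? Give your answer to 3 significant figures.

Fraction remaining = 33.4/156 ≈ 0.2141.
n = log₂(156/33.4) = ln(4.6707)/ln 2 ≈ 2.2236 half-lives.
t = n × t½ = 2.2236 × 58 ≈ 128.97 minutes.

129 minutes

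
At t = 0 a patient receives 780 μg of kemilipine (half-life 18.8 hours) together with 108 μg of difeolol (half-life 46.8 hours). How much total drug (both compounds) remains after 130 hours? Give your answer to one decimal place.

kemilipine: 780 × (1/2)^(130/18.8) = 780 × (1/2)^6.9149 ≈ 6.464 μg.
difeolol: 108 × (1/2)^(130/46.8) = 108 × (1/2)^2.7778 ≈ 15.748 μg.
Total = 6.464 + 15.748 ≈ 22.212 μg.

22.2 μg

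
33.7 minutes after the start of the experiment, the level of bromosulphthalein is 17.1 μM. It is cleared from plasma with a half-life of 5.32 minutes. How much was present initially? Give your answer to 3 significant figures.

Number of half-lives elapsed: n = 33.7/5.32 ≈ 6.3346.
A₀ = A × 2^n = 17.1 × 2^6.3346 = 17.1 × 80.705 ≈ 1380.1 μM.

1380 μM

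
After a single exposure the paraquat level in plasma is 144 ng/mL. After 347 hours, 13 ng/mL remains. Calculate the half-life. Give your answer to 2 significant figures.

A/A₀ = 13/144 ≈ 0.090278.
n = log₂(11.077) ≈ 3.4695 half-lives elapsed in 347 hours.
t½ = 347/3.4695 ≈ 100.01 hours.

100 hours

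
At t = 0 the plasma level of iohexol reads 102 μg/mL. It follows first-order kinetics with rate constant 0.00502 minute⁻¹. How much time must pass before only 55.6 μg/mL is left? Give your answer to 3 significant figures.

t½ = ln 2 / λ = 0.69315 / 0.00502 ≈ 138.08 minutes.
Fraction remaining = 55.6/102 ≈ 0.5451.
n = log₂(102/55.6) = ln(1.8345)/ln 2 ≈ 0.87541 half-lives.
t = n × t½ = 0.87541 × 138.08 ≈ 120.87 minutes.

121 minutes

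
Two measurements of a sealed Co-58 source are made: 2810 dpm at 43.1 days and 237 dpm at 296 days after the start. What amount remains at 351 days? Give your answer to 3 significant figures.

Over Δt = 296 − 43.1 = 252.9 days, the level fell by a factor of 2810/237 ≈ 11.857.
n = log₂(11.857) ≈ 3.5676 half-lives, so t½ = 252.9/3.5676 ≈ 70.888 days.
From t = 296 to t = 351: 237 × (1/2)^((351−296)/70.888) ≈ 138.42 dpm.

138 dpm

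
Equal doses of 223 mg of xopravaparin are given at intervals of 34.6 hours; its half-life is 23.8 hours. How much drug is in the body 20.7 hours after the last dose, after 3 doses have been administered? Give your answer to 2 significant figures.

180 mg

The 3 doses were given 89.9, 55.3, 20.7 hours ago.
Total = 223·(1/2)^(89.9/23.8) + 223·(1/2)^(55.3/23.8) + 223·(1/2)^(20.7/23.8)
      = 16.264 + 44.551 + 122.04 ≈ 182.85 mg.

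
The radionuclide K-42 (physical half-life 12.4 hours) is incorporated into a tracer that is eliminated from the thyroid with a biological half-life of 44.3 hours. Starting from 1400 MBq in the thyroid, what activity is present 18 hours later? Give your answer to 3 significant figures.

1/t_eff = 1/t_phys + 1/t_biol = 1/12.4 + 1/44.3 = 0.10322 per hour.
t_eff = 12.4 × 44.3 / (12.4 + 44.3) ≈ 9.6882 hours.
Remaining = 1400 × (1/2)^(18/9.6882) = 1400 × (1/2)^1.8579 ≈ 386.22 MBq.

386 MBq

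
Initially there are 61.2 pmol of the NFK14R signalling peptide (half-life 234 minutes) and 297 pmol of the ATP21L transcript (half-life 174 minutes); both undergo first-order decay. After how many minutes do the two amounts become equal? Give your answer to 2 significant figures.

Set 61.2·(1/2)^(t/234) = 297·(1/2)^(t/174).
Taking log₂: log₂(61.2/297) = t·(1/234 − 1/174).
log₂(0.20606) = -2.2789; 1/234 − 1/174 = -0.0014736.
t = -2.2789 / -0.0014736 ≈ 1546.4 minutes.

1500 minutes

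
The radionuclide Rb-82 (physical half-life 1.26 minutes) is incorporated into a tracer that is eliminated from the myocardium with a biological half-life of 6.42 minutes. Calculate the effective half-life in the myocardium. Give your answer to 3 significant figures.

1/t_eff = 1/t_phys + 1/t_biol = 1/1.26 + 1/6.42 = 0.94941 per minute.
t_eff = 1.26 × 6.42 / (1.26 + 6.42) ≈ 1.0533 minutes.

1.05 minutes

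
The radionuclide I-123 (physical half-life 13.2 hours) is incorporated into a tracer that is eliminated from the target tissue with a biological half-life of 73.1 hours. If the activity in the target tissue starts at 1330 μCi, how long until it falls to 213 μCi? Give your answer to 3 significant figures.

29.5 hours

1/t_eff = 1/t_phys + 1/t_biol = 1/13.2 + 1/73.1 = 0.089437 per hour.
t_eff = 13.2 × 73.1 / (13.2 + 73.1) ≈ 11.181 hours.
n = log₂(1330/213) ≈ 2.6425; t = 2.6425 × 11.181 ≈ 29.546 hours.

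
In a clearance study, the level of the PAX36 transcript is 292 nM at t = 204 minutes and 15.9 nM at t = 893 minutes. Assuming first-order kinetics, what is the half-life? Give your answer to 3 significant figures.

Over Δt = 893 − 204 = 689 minutes, the level fell by a factor of 292/15.9 ≈ 18.365.
n = log₂(18.365) ≈ 4.1989 half-lives, so t½ = 689/4.1989 ≈ 164.09 minutes.

164 minutes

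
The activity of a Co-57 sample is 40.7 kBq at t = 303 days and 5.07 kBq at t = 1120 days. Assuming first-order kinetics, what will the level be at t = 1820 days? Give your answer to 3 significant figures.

0.851 kBq

Over Δt = 1120 − 303 = 817 days, the level fell by a factor of 40.7/5.07 ≈ 8.0276.
n = log₂(8.0276) ≈ 3.005 half-lives, so t½ = 817/3.005 ≈ 271.88 days.
From t = 1120 to t = 1820: 5.07 × (1/2)^((1820−1120)/271.88) ≈ 0.85107 kBq.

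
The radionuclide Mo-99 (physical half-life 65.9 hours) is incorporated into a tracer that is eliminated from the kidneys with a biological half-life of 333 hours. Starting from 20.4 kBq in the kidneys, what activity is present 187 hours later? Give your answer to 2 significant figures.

1/t_eff = 1/t_phys + 1/t_biol = 1/65.9 + 1/333 = 0.018178 per hour.
t_eff = 65.9 × 333 / (65.9 + 333) ≈ 55.013 hours.
Remaining = 20.4 × (1/2)^(187/55.013) = 20.4 × (1/2)^3.3992 ≈ 1.9336 kBq.

1.9 kBq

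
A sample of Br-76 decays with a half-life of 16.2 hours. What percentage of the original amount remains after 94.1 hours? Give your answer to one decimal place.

1.8%

n = 94.1/16.2 ≈ 5.8086 half-lives.
Fraction remaining = (1/2)^5.8086 ≈ 0.017841, i.e. 1.7841%.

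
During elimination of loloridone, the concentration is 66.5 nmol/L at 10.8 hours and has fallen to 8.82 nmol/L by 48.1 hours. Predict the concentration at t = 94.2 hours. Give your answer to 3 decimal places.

Over Δt = 48.1 − 10.8 = 37.3 hours, the level fell by a factor of 66.5/8.82 ≈ 7.5397.
n = log₂(7.5397) ≈ 2.9145 half-lives, so t½ = 37.3/2.9145 ≈ 12.798 hours.
From t = 48.1 to t = 94.2: 8.82 × (1/2)^((94.2−48.1)/12.798) ≈ 0.72632 nmol/L.

0.726 nmol/L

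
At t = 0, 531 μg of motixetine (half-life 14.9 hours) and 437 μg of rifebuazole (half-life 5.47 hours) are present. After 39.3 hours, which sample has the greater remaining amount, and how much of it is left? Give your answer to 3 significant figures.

motixetine: 531 × (1/2)^2.6376 ≈ 85.33 μg.
rifebuazole: 437 × (1/2)^7.1846 ≈ 3.0039 μg.
Motixetine has more remaining, at ≈ 85.33 μg.

motixetine, 85.3 μg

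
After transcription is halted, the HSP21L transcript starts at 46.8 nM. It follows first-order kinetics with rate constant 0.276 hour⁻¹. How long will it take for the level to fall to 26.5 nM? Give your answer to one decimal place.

2.1 hours

t½ = ln 2 / k = 0.69315 / 0.276 ≈ 2.5114 hours.
Fraction remaining = 26.5/46.8 ≈ 0.56624.
n = log₂(46.8/26.5) = ln(1.766)/ln 2 ≈ 0.82052 half-lives.
t = n × t½ = 0.82052 × 2.5114 ≈ 2.0606 hours.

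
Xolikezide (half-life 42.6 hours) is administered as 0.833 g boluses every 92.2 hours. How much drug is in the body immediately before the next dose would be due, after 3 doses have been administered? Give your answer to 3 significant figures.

The 3 doses were given 276.6, 184.4, 92.2 hours ago.
Total = 0.833·(1/2)^(276.6/42.6) + 0.833·(1/2)^(184.4/42.6) + 0.833·(1/2)^(92.2/42.6)
      = 0.0092485 + 0.041457 + 0.18583 ≈ 0.23654 g.

0.237 g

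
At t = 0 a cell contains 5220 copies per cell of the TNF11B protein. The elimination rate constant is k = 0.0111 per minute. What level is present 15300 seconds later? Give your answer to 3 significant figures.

308 copies per cell

t½ = ln 2 / k = 0.69315 / 0.0111 ≈ 62.446 minutes.
Convert the elapsed time: 15300 seconds = 255 minutes.
Number of half-lives: n = 255/62.446 ≈ 4.0835.
Remaining = 5220 × (1/2)^4.0835 = 5220 × 0.058983 ≈ 307.89 copies per cell.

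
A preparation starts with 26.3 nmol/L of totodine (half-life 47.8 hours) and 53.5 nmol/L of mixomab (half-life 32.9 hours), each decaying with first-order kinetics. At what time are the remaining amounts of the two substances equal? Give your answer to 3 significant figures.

Set 26.3·(1/2)^(t/47.8) = 53.5·(1/2)^(t/32.9).
Taking log₂: log₂(26.3/53.5) = t·(1/47.8 − 1/32.9).
log₂(0.49159) = -1.0245; 1/47.8 − 1/32.9 = -0.0094746.
t = -1.0245 / -0.0094746 ≈ 108.13 hours.

108 hours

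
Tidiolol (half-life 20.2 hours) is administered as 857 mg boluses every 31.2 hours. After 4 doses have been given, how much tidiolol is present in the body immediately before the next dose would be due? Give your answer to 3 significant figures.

The 4 doses were given 124.8, 93.6, 62.4, 31.2 hours ago.
Total = 857·(1/2)^(124.8/20.2) + 857·(1/2)^(93.6/20.2) + 857·(1/2)^(62.4/20.2) + 857·(1/2)^(31.2/20.2)
      = 11.835 + 34.523 + 100.71 + 293.78 ≈ 440.85 mg.

441 mg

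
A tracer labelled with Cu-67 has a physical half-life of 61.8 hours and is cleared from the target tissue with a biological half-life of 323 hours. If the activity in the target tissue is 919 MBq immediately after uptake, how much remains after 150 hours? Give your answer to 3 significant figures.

1/t_eff = 1/t_phys + 1/t_biol = 1/61.8 + 1/323 = 0.019277 per hour.
t_eff = 61.8 × 323 / (61.8 + 323) ≈ 51.875 hours.
Remaining = 919 × (1/2)^(150/51.875) = 919 × (1/2)^2.8916 ≈ 123.84 MBq.

124 MBq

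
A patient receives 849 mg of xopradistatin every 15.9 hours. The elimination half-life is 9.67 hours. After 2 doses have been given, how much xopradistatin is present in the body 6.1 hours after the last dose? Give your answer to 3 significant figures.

724 mg

The 2 doses were given 22, 6.1 hours ago.
Total = 849·(1/2)^(22/9.67) + 849·(1/2)^(6.1/9.67)
      = 175.4 + 548.29 ≈ 723.7 mg.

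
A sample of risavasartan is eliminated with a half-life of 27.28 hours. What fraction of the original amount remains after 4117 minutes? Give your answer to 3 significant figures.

4117 minutes = 68.6167 hours.
n = 68.6167/27.28 ≈ 2.5153 half-lives.
Fraction remaining = (1/2)^2.5153 ≈ 0.17492.

0.175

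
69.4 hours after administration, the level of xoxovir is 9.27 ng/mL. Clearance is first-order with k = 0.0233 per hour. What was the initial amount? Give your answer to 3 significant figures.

t½ = ln 2 / k = 0.69315 / 0.0233 ≈ 29.749 hours.
Number of half-lives elapsed: n = 69.4/29.749 ≈ 2.3329.
A₀ = A × 2^n = 9.27 × 2^2.3329 = 9.27 × 5.0381 ≈ 46.703 ng/mL.

46.7 ng/mL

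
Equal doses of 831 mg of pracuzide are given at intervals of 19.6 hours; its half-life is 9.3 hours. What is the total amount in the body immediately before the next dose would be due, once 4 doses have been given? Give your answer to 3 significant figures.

250 mg

The 4 doses were given 78.4, 58.8, 39.2, 19.6 hours ago.
Total = 831·(1/2)^(78.4/9.3) + 831·(1/2)^(58.8/9.3) + 831·(1/2)^(39.2/9.3) + 831·(1/2)^(19.6/9.3)
      = 2.4093 + 10.383 + 44.745 + 192.83 ≈ 250.37 mg.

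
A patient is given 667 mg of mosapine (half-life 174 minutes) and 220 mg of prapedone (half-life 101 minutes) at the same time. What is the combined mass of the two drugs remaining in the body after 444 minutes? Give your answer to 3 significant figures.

mosapine: 667 × (1/2)^(444/174) = 667 × (1/2)^2.5517 ≈ 113.76 mg.
prapedone: 220 × (1/2)^(444/101) = 220 × (1/2)^4.396 ≈ 10.449 mg.
Total = 113.76 + 10.449 ≈ 124.21 mg.

124 mg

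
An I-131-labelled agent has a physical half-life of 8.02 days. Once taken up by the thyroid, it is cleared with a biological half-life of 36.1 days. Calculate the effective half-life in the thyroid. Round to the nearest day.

7 days

1/t_eff = 1/t_phys + 1/t_biol = 1/8.02 + 1/36.1 = 0.15239 per day.
t_eff = 8.02 × 36.1 / (8.02 + 36.1) ≈ 6.5621 days.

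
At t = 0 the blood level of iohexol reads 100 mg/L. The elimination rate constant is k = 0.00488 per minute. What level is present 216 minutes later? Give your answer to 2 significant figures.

t½ = ln 2 / k = 0.69315 / 0.00488 ≈ 142.04 minutes.
Number of half-lives: n = 216/142.04 ≈ 1.5207.
Remaining = 100 × (1/2)^1.5207 = 100 × 0.34851 ≈ 34.851 mg/L.

35 mg/L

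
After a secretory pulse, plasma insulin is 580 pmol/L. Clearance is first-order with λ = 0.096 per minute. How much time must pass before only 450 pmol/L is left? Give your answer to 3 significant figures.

t½ = ln 2 / λ = 0.69315 / 0.096 ≈ 7.2203 minutes.
Fraction remaining = 450/580 ≈ 0.77586.
n = log₂(580/450) = ln(1.2889)/ln 2 ≈ 0.36613 half-lives.
t = n × t½ = 0.36613 × 7.2203 ≈ 2.6435 minutes.

2.64 minutes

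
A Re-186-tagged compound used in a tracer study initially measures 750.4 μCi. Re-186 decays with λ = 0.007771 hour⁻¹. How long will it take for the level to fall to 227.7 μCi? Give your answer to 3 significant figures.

153 hours

t½ = ln 2 / λ = 0.69315 / 0.007771 ≈ 89.197 hours.
Fraction remaining = 227.7/750.4 ≈ 0.30344.
n = log₂(750.4/227.7) = ln(3.2956)/ln 2 ≈ 1.7205 half-lives.
t = n × t½ = 1.7205 × 89.197 ≈ 153.47 hours.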